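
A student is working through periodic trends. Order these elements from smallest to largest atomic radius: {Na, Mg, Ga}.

Na is in period 3, group 1; Mg is in period 3, group 2; Ga is in period 4, group 13.
Radius decreases left→right (rising Z_eff, same n) and increases top→bottom (higher n).
These span different periods and groups, so the two trends combine.
Mg > Ga: the two effects oppose for this pair; the across-period effect wins (139 vs 124 pm).
Na > Mg: both are in period 3; the period trend gives Na the larger value.
Approximate values (pm): Na 155, Mg 139, Ga 124.
So from smallest to largest: Ga < Mg < Na.

Ga < Mg < Na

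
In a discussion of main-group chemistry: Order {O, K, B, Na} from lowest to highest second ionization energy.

IE_2 is the cost of taking one more electron from the +1 cation: O⁺ still has 5 valence electrons; K⁺ is the bare [Ar] core; B⁺ still has 2 valence electrons; Na⁺ is the bare [Ne] core.
Usually core removal costs more than valence removal, but here the competition is close: a tightly held n=2 valence electron can cost more to remove than an n=3 core electron, so the actual values have to decide it.
Valence configurations: O⁺ [He]2s²2p³, B⁺ [He]2s².
The numbers (kJ/mol): O 3388, K 3052, B 2427, Na 4562.
Overall IE_2 order: B < K < O < Na.

B < K < O < Na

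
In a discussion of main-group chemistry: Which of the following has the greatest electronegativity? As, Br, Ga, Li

Br

Li is in period 2, group 1; Ga is in period 4, group 13; As is in period 4, group 15; Br is in period 4, group 17.
Smaller atoms with higher effective nuclear charge are more electronegative.
Here both period and group differ, so the two effects have to be weighed against each other.
Ga > Li: period and group pull opposite ways; the across-period shift dominates (1.81 vs 0.98).
As > Ga: As lies to the right of Ga in period 4, so the across-period effect alone puts As higher.
Br > As: both are in period 4; the period trend gives Br the larger value.
Tabulated electronegativity (Pauling): Li 0.98, Ga 1.81, As 2.18, Br 2.96.
The greatest electronegativity among these belongs to Br.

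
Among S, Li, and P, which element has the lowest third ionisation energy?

IE_3 is the cost of taking one more electron from the +2 cation: S²⁺ still has 4 valence electrons; Li²⁺ is already 1 electron into the core; P²⁺ still has 3 valence electrons.
Pulling an electron out of a noble-gas core costs far more than removing a remaining valence electron, so Li sits at the high end of IE_3.
Valence configurations: S²⁺ [Ne]3s²3p², P²⁺ [Ne]3s²3p¹.
Tabulated IE_3 (kJ/mol): S 3357, Li 11815, P 2914.
Hence IE_3: P < S < Li.

P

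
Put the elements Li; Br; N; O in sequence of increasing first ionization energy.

Li is in period 2, group 1; N is in period 2, group 15; O is in period 2, group 16; Br is in period 4, group 17.
IE₁ increases left→right with effective nuclear charge and decreases top→bottom as the valence shell moves farther out.
These span different periods and groups, so the two trends combine.
Br > Li: period and group pull opposite ways; the across-period shift dominates (1140 vs 520 kJ/mol).
O > Br: period and group pull opposite ways; the down-group shift dominates (1314 vs 1140 kJ/mol).
N > O: this pair runs against the simple trend — see the exception note.
Note the exception: N has a higher first ionization energy than O, contrary to the simple trend — pairing an electron in O's 2p⁴ costs repulsion energy, so O ionizes more easily than half-filled N (2p³).
Tabulated first ionization energy (kJ/mol): Li 520, N 1402, O 1314, Br 1140.
So from lowest to highest: Li < Br < O < N.

Li, Br, O, N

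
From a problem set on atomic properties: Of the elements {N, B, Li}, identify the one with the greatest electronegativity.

Smaller atoms with higher effective nuclear charge are more electronegative.
All lie in period 2, so electronegativity increases left to right.
The greatest electronegativity among these belongs to N.

N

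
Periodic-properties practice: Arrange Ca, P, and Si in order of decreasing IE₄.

After 3 electrons have been removed, what remains? Ca³⁺ is already 1 electron into the core; P³⁺ still has 2 valence electrons; Si³⁺ still has 1 valence electron.
Breaking into a closed-shell core is much more expensive than removing a leftover valence electron — Ca has the largest IE_4 here.
Valence configurations: P³⁺ [Ne]3s², Si³⁺ [Ne]3s¹.
Tabulated IE_4 (kJ/mol): Ca 6491, P 4964, Si 4356.
Overall IE_4 order: Si < P < Ca.

Ca > P > Si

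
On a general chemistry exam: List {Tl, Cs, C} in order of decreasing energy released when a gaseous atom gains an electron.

C is in period 2, group 14; Cs is in period 6, group 1; Tl is in period 6, group 13.
EA tends to increase across a period and decrease down a group, though the pattern is less regular than for IE or radius.
Here both period and group differ, so the two effects have to be weighed against each other.
Cs > Tl: this pair runs against the simple trend — see the exception note.
C > Cs: relative to Cs, both the across-period and down-group shifts push C's electron affinity up.
Note the exception: Cs has a higher electron affinity than Tl, contrary to the simple trend — Tl's ns²np¹ configuration gives only a small electron affinity — the sparsely filled np subshell binds an added electron weakly.
Tabulated electron affinity (kJ/mol): C 122, Cs 46, Tl 19.
So from highest to lowest: C > Cs > Tl.

C, Cs, Tl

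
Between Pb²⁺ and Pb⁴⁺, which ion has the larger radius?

Both ions have Z = 82 protons, but Pb⁴⁺ has lost more electrons, so its remaining electrons feel a larger effective nuclear charge per electron and are pulled in more tightly.
Higher positive charge → smaller ion, so Pb²⁺ > Pb⁴⁺.

Pb²⁺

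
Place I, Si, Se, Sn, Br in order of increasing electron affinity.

Si is in period 3, group 14; Se is in period 4, group 16; Br is in period 4, group 17; Sn is in period 5, group 14; I is in period 5, group 17.
Atoms with high Z_eff and room in the valence shell (especially the halogens) have the most exothermic electron affinities.
Here both period and group differ, so the two effects have to be weighed against each other.
Si > Sn: Si sits above Sn in group 14, so the down-group effect alone puts Si higher.
Se > Si: period and group pull opposite ways; the across-period shift dominates (195 vs 134 kJ/mol).
I > Se: the two effects oppose for this pair; the across-period effect wins (295 vs 195 kJ/mol).
Br > I: Br sits above I in group 17, so the down-group effect alone puts Br higher.
Approximate values (kJ/mol): Si 134, Se 195, Br 325, Sn 107, I 295.
So from lowest to highest: Sn < Si < Se < I < Br.

Sn, Si, Se, I, Br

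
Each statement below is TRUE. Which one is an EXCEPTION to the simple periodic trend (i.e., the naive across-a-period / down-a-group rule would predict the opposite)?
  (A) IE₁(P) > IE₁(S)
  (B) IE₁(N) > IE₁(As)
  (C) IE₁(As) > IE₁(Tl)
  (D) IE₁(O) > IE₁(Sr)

(A)

The general trend: first ionisation energy increases across a period and decreases down a group.
(A) P (period 3, group 15) vs S (period 3, group 16): the stated order contradicts the simple trend.
(B) N (period 2, group 15) vs As (period 4, group 15): the stated order agrees with the simple trend.
(C) As (period 4, group 15) vs Tl (period 6, group 13): the stated order agrees with the simple trend.
(D) O (period 2, group 16) vs Sr (period 5, group 2): the stated order agrees with the simple trend.
The exception is (A): S (3p⁴) ionizes more easily than half-filled P (3p³) because the paired 3p electron in S is pushed out by e⁻–e⁻ repulsion.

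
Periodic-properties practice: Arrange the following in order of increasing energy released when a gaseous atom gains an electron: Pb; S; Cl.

Pb < S < Cl

S is in period 3, group 16; Cl is in period 3, group 17; Pb is in period 6, group 14.
Atoms with high Z_eff and room in the valence shell (especially the halogens) have the most exothermic electron affinities.
These span different periods and groups, so the two trends combine.
S > Pb: both effects reinforce here, so S is clearly the higher of the two.
Cl > S: both are in period 3; the period trend gives Cl the larger value.
Approximate values (kJ/mol): S 200, Cl 349, Pb 35.
So from lowest to highest: Pb < S < Cl.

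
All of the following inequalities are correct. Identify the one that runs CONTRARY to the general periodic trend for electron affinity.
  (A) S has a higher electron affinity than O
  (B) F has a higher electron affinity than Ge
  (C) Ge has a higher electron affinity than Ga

(A)

The general trend: electron affinity increases across a period and decreases down a group.
(A) S (period 3, group 16) vs O (period 2, group 16): the stated order contradicts the simple trend.
(B) F (period 2, group 17) vs Ge (period 4, group 14): the stated order agrees with the simple trend.
(C) Ge (period 4, group 14) vs Ga (period 4, group 13): the stated order agrees with the simple trend.
The exception is (A): the compact 2p subshell of O repels the added electron more than S's larger 3p does.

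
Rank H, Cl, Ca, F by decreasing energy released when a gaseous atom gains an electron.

Cl, F, H, Ca

Electron affinity generally becomes more exothermic across a period toward the halogens and less exothermic down a group.
Neither a single period nor a single group — weigh both effects.
H > Ca: period and group pull opposite ways; the down-group shift dominates (73 vs 2 kJ/mol).
F > H: period and group pull opposite ways; the across-period shift dominates (328 vs 73 kJ/mol).
Cl > F: this pair runs against the simple trend — see the exception note.
Note the exception: Cl has a higher electron affinity than F, contrary to the simple trend — F's small 2p subshell makes the incoming electron feel strong e⁻–e⁻ repulsion, so Cl actually releases more energy on gaining an electron.
For reference (kJ/mol): H 73, F 328, Cl 349, Ca 2.
So from highest to lowest: Cl > F > H > Ca.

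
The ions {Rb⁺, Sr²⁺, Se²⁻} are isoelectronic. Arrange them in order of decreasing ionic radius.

All of these have 36 electrons, so size is governed by nuclear charge alone: the more protons, the stronger the pull on the same electron cloud, and the smaller the ion.
Nuclear charges: Sr²⁺ (Z=38), Rb⁺ (Z=37), Se²⁻ (Z=34).
Largest to smallest: Se²⁻ > Rb⁺ > Sr²⁺.

Se²⁻ > Rb⁺ > Sr²⁺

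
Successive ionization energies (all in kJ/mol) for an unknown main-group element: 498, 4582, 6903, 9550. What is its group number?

Group 1

Look for the largest jump between consecutive ionization energies: IE2/IE1 ≈ 9.2, far larger than any earlier ratio.
That jump marks the point where a core electron is being removed. So the atom has 1 valence electron.
A main-group element with 1 valence electron is in group 1.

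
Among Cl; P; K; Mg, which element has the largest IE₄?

The fourth ionization energy removes an electron from the +3 ion. For each element: Cl³⁺ still has 4 valence electrons; P³⁺ still has 2 valence electrons; K³⁺ is already 2 electrons into the core; Mg³⁺ is already 1 electron into the core.
Pulling an electron out of a noble-gas core costs far more than removing a remaining valence electron, so K and Mg sit at the high end of IE_4.
Valence configurations: Cl³⁺ [Ne]3s²3p², P³⁺ [Ne]3s².
Approximate IE_4 values (kJ/mol): Cl 5159, P 4964, K 5877, Mg 10543.
So the fourth ionization energies run P < Cl < K < Mg.

Mg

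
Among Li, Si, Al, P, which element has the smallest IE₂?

Consider each +1 ion: Li⁺ is the bare [He] core; Si⁺ still has 3 valence electrons; Al⁺ still has 2 valence electrons; P⁺ still has 4 valence electrons.
Core electrons are held far more tightly than valence electrons, so Li tops the IE_2 order.
Valence configurations: Si⁺ [Ne]3s²3p¹, Al⁺ [Ne]3s², P⁺ [Ne]3s²3p².
Si⁺ loses a lone 3p electron whereas Al⁺ must break into a filled 3s² pair, so IE_2(Al) > IE_2(Si) even though Si has the higher nuclear charge.
The numbers (kJ/mol): Li 7298, Si 1577, Al 1817, P 1907.
Hence IE_2: Si < Al < P < Li.

Si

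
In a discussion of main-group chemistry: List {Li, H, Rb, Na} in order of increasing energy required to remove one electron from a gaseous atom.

Rb < Na < Li < H

First ionization energy rises across a period (greater Z_eff holds electrons more tightly) and falls down a group (valence electrons are farther from the nucleus).
All are in group 1, so first ionization energy increases up the group.
So from lowest to highest: Rb < Na < Li < H.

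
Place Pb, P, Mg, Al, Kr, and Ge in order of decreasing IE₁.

Kr > P > Ge > Mg > Pb > Al

IE₁ increases left→right with effective nuclear charge and decreases top→bottom as the valence shell moves farther out.
Here both period and group differ, so the two effects have to be weighed against each other.
Pb > Al: the two effects oppose for this pair; the across-period effect wins (716 vs 578 kJ/mol).
Mg > Pb: the two effects oppose for this pair; the down-group effect wins (738 vs 716 kJ/mol).
Ge > Mg: the two effects oppose for this pair; the across-period effect wins (762 vs 738 kJ/mol).
P > Ge: relative to Ge, both the across-period and down-group shifts push P's first ionization energy up.
Kr > P: period and group pull opposite ways; the across-period shift dominates (1351 vs 1012 kJ/mol).
Note the exception: Mg has a higher first ionization energy than Al, contrary to the simple trend — Al's single 3p electron is easier to remove than one from Mg's filled 3s².
For reference (kJ/mol): Mg 738, Al 578, P 1012, Ge 762, Kr 1351, Pb 716.
So from highest to lowest: Kr > P > Ge > Mg > Pb > Al.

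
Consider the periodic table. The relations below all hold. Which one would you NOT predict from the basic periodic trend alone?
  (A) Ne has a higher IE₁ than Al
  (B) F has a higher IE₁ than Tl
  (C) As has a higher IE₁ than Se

The general trend: IE₁ increases across a period and decreases down a group.
(A) Ne (period 2, group 18) vs Al (period 3, group 13): the stated order agrees with the simple trend.
(B) F (period 2, group 17) vs Tl (period 6, group 13): the stated order agrees with the simple trend.
(C) As (period 4, group 15) vs Se (period 4, group 16): the stated order contradicts the simple trend.
The exception is (C): Se (4p⁴) ionizes more easily than half-filled As (4p³).

(C)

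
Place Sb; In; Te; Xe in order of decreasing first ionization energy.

In is in period 5, group 13; Sb is in period 5, group 15; Te is in period 5, group 16; Xe is in period 5, group 18.
Across a period the outer electron is held more tightly (higher IE₁); down a group it sits in a higher shell, more shielded, and comes off more easily.
All lie in period 5, so first ionization energy increases left to right.
So from highest to lowest: Xe > Te > Sb > In.

Xe > Te > Sb > In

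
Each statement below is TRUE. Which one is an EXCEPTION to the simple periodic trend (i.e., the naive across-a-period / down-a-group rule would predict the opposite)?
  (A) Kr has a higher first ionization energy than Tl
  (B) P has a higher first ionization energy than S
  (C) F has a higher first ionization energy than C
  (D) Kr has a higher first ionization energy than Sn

(B)

The general trend: first ionization energy increases across a period and decreases down a group.
(A) Kr (period 4, group 18) vs Tl (period 6, group 13): the stated order agrees with the simple trend.
(B) P (period 3, group 15) vs S (period 3, group 16): the stated order contradicts the simple trend.
(C) F (period 2, group 17) vs C (period 2, group 14): the stated order agrees with the simple trend.
(D) Kr (period 4, group 18) vs Sn (period 5, group 14): the stated order agrees with the simple trend.
The exception is (B): S (3p⁴) ionizes more easily than half-filled P (3p³) because the paired 3p electron in S is pushed out by e⁻–e⁻ repulsion.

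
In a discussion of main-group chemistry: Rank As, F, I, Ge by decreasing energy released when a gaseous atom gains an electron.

F > I > Ge > As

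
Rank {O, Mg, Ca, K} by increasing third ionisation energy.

K < Ca < O < Mg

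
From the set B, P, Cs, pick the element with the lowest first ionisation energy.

B is in period 2, group 13; P is in period 3, group 15; Cs is in period 6, group 1.
Removing the outermost electron gets harder across a period and easier down a group.
These span different periods and groups, so the two trends combine.
B > Cs: both effects reinforce here, so B is clearly the higher of the two.
P > B: period and group pull opposite ways; the across-period shift dominates (1012 vs 801 kJ/mol).
Approximate values (kJ/mol): B 801, P 1012, Cs 376.
The lowest first ionisation energy among these belongs to Cs.

Cs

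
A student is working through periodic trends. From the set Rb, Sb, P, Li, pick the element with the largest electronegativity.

P

Electronegativity increases across a period and decreases down a group, tracking effective nuclear charge and atomic size.
Here both period and group differ, so the two effects have to be weighed against each other.
Li > Rb: they share group 1; the group trend gives Li the larger value.
Sb > Li: period and group pull opposite ways; the across-period shift dominates (2.05 vs 0.98).
P > Sb: they share group 15; the group trend gives P the larger value.
For reference (Pauling): Li 0.98, P 2.19, Rb 0.82, Sb 2.05.
The largest electronegativity among these belongs to P.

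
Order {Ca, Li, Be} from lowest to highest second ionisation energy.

Consider each +1 ion: Ca⁺ still has 1 valence electron; Li⁺ is the bare [He] core; Be⁺ still has 1 valence electron.
Pulling an electron out of a noble-gas core costs far more than removing a remaining valence electron, so Li sits at the high end of IE_2.
Valence configurations: Ca⁺ [Ar]4s¹, Be⁺ [He]2s¹.
Tabulated IE_2 (kJ/mol): Ca 1145, Li 7298, Be 1757.
Overall IE_2 order: Ca < Be < Li.

Ca, Be, Li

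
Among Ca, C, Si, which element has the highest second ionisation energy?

C

Consider each +1 ion: Ca⁺ still has 1 valence electron; C⁺ still has 3 valence electrons; Si⁺ still has 3 valence electrons.
All are still removing valence electrons, so compare the +1 ions as you would atoms: IE_2 generally rises across a period (higher Z_eff) and falls down a group (larger shell), subject to the usual subshell exceptions.
Valence configurations: Ca⁺ [Ar]4s¹, C⁺ [He]2s²2p¹, Si⁺ [Ne]3s²3p¹.
Approximate IE_2 values (kJ/mol): Ca 1145, C 2353, Si 1577.
Overall IE_2 order: Ca < Si < C.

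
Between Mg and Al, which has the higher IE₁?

Mg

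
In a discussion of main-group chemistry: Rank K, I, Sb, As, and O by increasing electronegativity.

O is in period 2, group 16; K is in period 4, group 1; As is in period 4, group 15; Sb is in period 5, group 15; I is in period 5, group 17.
Atoms toward the upper right of the periodic table pull bonding electrons most strongly.
Neither a single period nor a single group — weigh both effects.
Sb > K: period and group pull opposite ways; the across-period shift dominates (2.05 vs 0.82).
As > Sb: they share group 15; the group trend gives As the larger value.
I > As: period and group pull opposite ways; the across-period shift dominates (2.66 vs 2.18).
O > I: the two effects oppose for this pair; the down-group effect wins (3.44 vs 2.66).
Tabulated electronegativity (Pauling): O 3.44, K 0.82, As 2.18, Sb 2.05, I 2.66.
So from lowest to highest: K < Sb < As < I < O.

K < Sb < As < I < O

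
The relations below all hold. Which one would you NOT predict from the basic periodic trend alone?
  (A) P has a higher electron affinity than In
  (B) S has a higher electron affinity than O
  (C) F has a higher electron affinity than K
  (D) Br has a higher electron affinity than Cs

(B)

The general trend: electron affinity increases across a period and decreases down a group.
(A) P (period 3, group 15) vs In (period 5, group 13): the stated order agrees with the simple trend.
(B) S (period 3, group 16) vs O (period 2, group 16): the stated order contradicts the simple trend.
(C) F (period 2, group 17) vs K (period 4, group 1): the stated order agrees with the simple trend.
(D) Br (period 4, group 17) vs Cs (period 6, group 1): the stated order agrees with the simple trend.
The exception is (B): the compact 2p subshell of O repels the added electron more than S's larger 3p does.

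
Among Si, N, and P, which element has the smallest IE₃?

After 2 electrons have been removed, what remains? Si²⁺ still has 2 valence electrons; N²⁺ still has 3 valence electrons; P²⁺ still has 3 valence electrons.
All are still removing valence electrons, so compare the +2 ions as you would atoms: IE_3 generally rises across a period (higher Z_eff) and falls down a group (larger shell), subject to the usual subshell exceptions.
Valence configurations: Si²⁺ [Ne]3s², N²⁺ [He]2s²2p¹, P²⁺ [Ne]3s²3p¹.
P²⁺ loses a lone 3p electron whereas Si²⁺ must break into a filled 3s² pair, so IE_3(Si) > IE_3(P) even though P has the higher nuclear charge.
The numbers (kJ/mol): Si 3232, N 4578, P 2914.
Putting it together, IE_3: P < Si < N.

P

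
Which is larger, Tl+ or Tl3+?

Both ions have Z = 81 protons, but Tl3+ has lost more electrons, so its remaining electrons feel a larger effective nuclear charge per electron and are pulled in more tightly.
Higher positive charge → smaller ion, so Tl+ > Tl3+.

Tl+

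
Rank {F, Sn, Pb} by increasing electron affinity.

Pb, Sn, F

F is in period 2, group 17; Sn is in period 5, group 14; Pb is in period 6, group 14.
Electron affinity generally becomes more exothermic across a period toward the halogens and less exothermic down a group.
Neither a single period nor a single group — weigh both effects.
Sn > Pb: Sn sits above Pb in group 14, so the down-group effect alone puts Sn higher.
F > Sn: both effects reinforce here, so F is clearly the higher of the two.
Approximate values (kJ/mol): F 328, Sn 107, Pb 35.
So from lowest to highest: Pb < Sn < F.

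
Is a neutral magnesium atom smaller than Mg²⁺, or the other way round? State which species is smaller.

Mg²⁺

Forming Mg²⁺ removes 2 electrons from Mg. Fewer electrons for the same nuclear charge means less shielding and a higher Z_eff on the remaining electrons, and for main-group metals the entire outer shell is lost.
A cation is smaller than its parent atom: Mg²⁺ < Mg.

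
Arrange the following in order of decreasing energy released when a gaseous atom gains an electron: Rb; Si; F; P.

F > Si > P > Rb

EA tends to increase across a period and decrease down a group, though the pattern is less regular than for IE or radius.
These span different periods and groups, so the two trends combine.
P > Rb: both effects reinforce here, so P is clearly the higher of the two.
Si > P: this pair runs against the simple trend — see the exception note.
F > Si: both effects reinforce here, so F is clearly the higher of the two.
Note the exception: Si has a higher electron affinity than P, contrary to the simple trend — adding an electron to P's half-filled 3p³ is unfavourable, so Si (3p²) has the more exothermic EA.
Approximate values (kJ/mol): F 328, Si 134, P 72, Rb 47.
So from highest to lowest: F > Si > P > Rb.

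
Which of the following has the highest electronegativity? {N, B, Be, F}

F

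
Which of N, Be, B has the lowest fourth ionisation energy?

Consider each +3 ion: N³⁺ still has 2 valence electrons; Be³⁺ is already 1 electron into the core; B³⁺ is the bare [He] core.
Pulling an electron out of a noble-gas core costs far more than removing a remaining valence electron, so Be and B sit at the high end of IE_4.
Approximate IE_4 values (kJ/mol): N 7475, Be 21007, B 25026.
Overall IE_4 order: N < Be < B.

N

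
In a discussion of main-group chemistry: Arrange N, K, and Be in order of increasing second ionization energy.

The second ionization energy removes an electron from the +1 ion. For each element: N⁺ still has 4 valence electrons; K⁺ is the bare [Ar] core; Be⁺ still has 1 valence electron.
Pulling an electron out of a noble-gas core costs far more than removing a remaining valence electron, so K sits at the high end of IE_2.
Valence configurations: N⁺ [He]2s²2p², Be⁺ [He]2s¹.
The numbers (kJ/mol): N 2856, K 3052, Be 1757.
Overall IE_2 order: Be < N < K.

Be < N < K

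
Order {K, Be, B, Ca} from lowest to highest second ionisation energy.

After 1 electron has been removed, what remains? K⁺ is the bare [Ar] core; Be⁺ still has 1 valence electron; B⁺ still has 2 valence electrons; Ca⁺ still has 1 valence electron.
Breaking into a closed-shell core is much more expensive than removing a leftover valence electron — K has the largest IE_2 here.
Valence configurations: Be⁺ [He]2s¹, B⁺ [He]2s², Ca⁺ [Ar]4s¹.
Approximate IE_2 values (kJ/mol): K 3052, Be 1757, B 2427, Ca 1145.
Overall IE_2 order: Ca < Be < B < K.

Ca, Be, B, K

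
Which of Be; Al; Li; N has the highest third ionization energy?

Consider each +2 ion: Be²⁺ is the bare [He] core; Al²⁺ still has 1 valence electron; Li²⁺ is already 1 electron into the core; N²⁺ still has 3 valence electrons.
Breaking into a closed-shell core is much more expensive than removing a leftover valence electron — Li and Be have the largest IE_3 here.
Valence configurations: Al²⁺ [Ne]3s¹, N²⁺ [He]2s²2p¹.
Tabulated IE_3 (kJ/mol): Be 14849, Al 2745, Li 11815, N 4578.
Hence IE_3: Al < N < Li < Be.

Be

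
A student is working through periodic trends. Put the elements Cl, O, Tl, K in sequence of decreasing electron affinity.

Cl, O, K, Tl

O is in period 2, group 16; Cl is in period 3, group 17; K is in period 4, group 1; Tl is in period 6, group 13.
EA tends to increase across a period and decrease down a group, though the pattern is less regular than for IE or radius.
Here both period and group differ, so the two effects have to be weighed against each other.
K > Tl: the two effects oppose for this pair; the down-group effect wins (48 vs 19 kJ/mol).
O > K: relative to K, both the across-period and down-group shifts push O's electron affinity up.
Cl > O: the two effects oppose for this pair; the across-period effect wins (349 vs 141 kJ/mol).
For reference (kJ/mol): O 141, Cl 349, K 48, Tl 19.
So from highest to lowest: Cl > O > K > Tl.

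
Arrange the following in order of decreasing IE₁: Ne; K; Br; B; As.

Ne > Br > As > B > K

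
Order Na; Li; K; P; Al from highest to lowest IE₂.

After 1 electron has been removed, what remains? Na⁺ is the bare [Ne] core; Li⁺ is the bare [He] core; K⁺ is the bare [Ar] core; P⁺ still has 4 valence electrons; Al⁺ still has 2 valence electrons.
Pulling an electron out of a noble-gas core costs far more than removing a remaining valence electron, so K, Na and Li sit at the high end of IE_2.
Valence configurations: P⁺ [Ne]3s²3p², Al⁺ [Ne]3s².
Tabulated IE_2 (kJ/mol): Na 4562, Li 7298, K 3052, P 1907, Al 1817.
Hence IE_2: Al < P < K < Na < Li.

Li > Na > K > P > Al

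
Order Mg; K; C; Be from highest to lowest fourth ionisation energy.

Be, Mg, C, K

Consider each +3 ion: Mg³⁺ is already 1 electron into the core; K³⁺ is already 2 electrons into the core; C³⁺ still has 1 valence electron; Be³⁺ is already 1 electron into the core.
Usually core removal costs more than valence removal, but here the competition is close: a tightly held n=2 valence electron can cost more to remove than an n=3 core electron, so the actual values have to decide it.
Approximate IE_4 values (kJ/mol): Mg 10543, K 5877, C 6223, Be 21007.
So the fourth ionization energies run K < C < Mg < Be.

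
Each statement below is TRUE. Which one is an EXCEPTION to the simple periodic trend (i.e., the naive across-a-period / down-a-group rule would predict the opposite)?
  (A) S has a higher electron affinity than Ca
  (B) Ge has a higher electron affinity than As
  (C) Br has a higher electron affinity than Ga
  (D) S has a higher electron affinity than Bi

(B)

The general trend: electron affinity increases across a period and decreases down a group.
(A) S (period 3, group 16) vs Ca (period 4, group 2): the stated order agrees with the simple trend.
(B) Ge (period 4, group 14) vs As (period 4, group 15): the stated order contradicts the simple trend.
(C) Br (period 4, group 17) vs Ga (period 4, group 13): the stated order agrees with the simple trend.
(D) S (period 3, group 16) vs Bi (period 6, group 15): the stated order agrees with the simple trend.
The exception is (B): adding an electron to As's half-filled 4p³ is unfavourable, so Ge (4p²) has the more exothermic EA.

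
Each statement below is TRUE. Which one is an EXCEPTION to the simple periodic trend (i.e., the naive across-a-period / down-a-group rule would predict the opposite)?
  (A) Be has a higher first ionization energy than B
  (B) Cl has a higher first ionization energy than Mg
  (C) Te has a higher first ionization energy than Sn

The general trend: first ionization energy increases across a period and decreases down a group.
(A) Be (period 2, group 2) vs B (period 2, group 13): the stated order contradicts the simple trend.
(B) Cl (period 3, group 17) vs Mg (period 3, group 2): the stated order agrees with the simple trend.
(C) Te (period 5, group 16) vs Sn (period 5, group 14): the stated order agrees with the simple trend.
The exception is (A): removing B's lone 2p electron is easier than breaking Be's filled 2s².

(A)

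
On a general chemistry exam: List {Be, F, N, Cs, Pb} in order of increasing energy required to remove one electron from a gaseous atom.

Across a period the outer electron is held more tightly (higher IE₁); down a group it sits in a higher shell, more shielded, and comes off more easily.
These span different periods and groups, so the two trends combine.
Pb > Cs: Pb lies to the right of Cs in period 6, so the across-period effect alone puts Pb higher.
Be > Pb: the two effects oppose for this pair; the down-group effect wins (900 vs 716 kJ/mol).
N > Be: both are in period 2; the period trend gives N the larger value.
F > N: F lies to the right of N in period 2, so the across-period effect alone puts F higher.
Tabulated first ionization energy (kJ/mol): Be 900, N 1402, F 1681, Cs 376, Pb 716.
So from lowest to highest: Cs < Pb < Be < N < F.

Cs < Pb < Be < N < F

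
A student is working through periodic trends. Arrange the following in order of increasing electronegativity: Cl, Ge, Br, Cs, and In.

Cs < In < Ge < Br < Cl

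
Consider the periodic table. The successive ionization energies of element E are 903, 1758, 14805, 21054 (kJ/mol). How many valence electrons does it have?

2

Look for the largest jump between consecutive ionization energies: IE3/IE2 ≈ 8.4, far larger than any earlier ratio.
That jump marks the point where a core electron is being removed. So the atom has 2 valence electrons.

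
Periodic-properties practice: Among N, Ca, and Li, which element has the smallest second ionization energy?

The second ionization energy removes an electron from the +1 ion. For each element: N⁺ still has 4 valence electrons; Ca⁺ still has 1 valence electron; Li⁺ is the bare [He] core.
Core electrons are held far more tightly than valence electrons, so Li tops the IE_2 order.
Valence configurations: N⁺ [He]2s²2p², Ca⁺ [Ar]4s¹.
The numbers (kJ/mol): N 2856, Ca 1145, Li 7298.
Hence IE_2: Ca < N < Li.

Ca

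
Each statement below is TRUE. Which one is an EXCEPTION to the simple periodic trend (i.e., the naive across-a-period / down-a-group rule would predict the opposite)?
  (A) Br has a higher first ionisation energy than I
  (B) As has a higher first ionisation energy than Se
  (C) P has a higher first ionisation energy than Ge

The general trend: first ionisation energy increases across a period and decreases down a group.
(A) Br (period 4, group 17) vs I (period 5, group 17): the stated order agrees with the simple trend.
(B) As (period 4, group 15) vs Se (period 4, group 16): the stated order contradicts the simple trend.
(C) P (period 3, group 15) vs Ge (period 4, group 14): the stated order agrees with the simple trend.
The exception is (B): Se (4p⁴) ionizes more easily than half-filled As (4p³).

(B)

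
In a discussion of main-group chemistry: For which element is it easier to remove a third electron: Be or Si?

Si

Consider each +2 ion: Be²⁺ is the bare [He] core; Si²⁺ still has 2 valence electrons.
Pulling an electron out of a noble-gas core costs far more than removing a remaining valence electron, so Be sits at the high end of IE_3.
Approximate IE_3 values (kJ/mol): Be 14849, Si 3232.
Hence IE_3: Si < Be.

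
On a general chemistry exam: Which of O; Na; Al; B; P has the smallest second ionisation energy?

Al

IE_2 is the cost of taking one more electron from the +1 cation: O⁺ still has 5 valence electrons; Na⁺ is the bare [Ne] core; Al⁺ still has 2 valence electrons; B⁺ still has 2 valence electrons; P⁺ still has 4 valence electrons.
Pulling an electron out of a noble-gas core costs far more than removing a remaining valence electron, so Na sits at the high end of IE_2.
Valence configurations: O⁺ [He]2s²2p³, Al⁺ [Ne]3s², B⁺ [He]2s², P⁺ [Ne]3s²3p².
The numbers (kJ/mol): O 3388, Na 4562, Al 1817, B 2427, P 1907.
Putting it together, IE_2: Al < P < B < O < Na.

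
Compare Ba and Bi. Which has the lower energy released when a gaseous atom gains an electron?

Ba

Ba is in period 6, group 2; Bi is in period 6, group 15.
EA tends to increase across a period and decrease down a group, though the pattern is less regular than for IE or radius.
All lie in period 6, so electron affinity increases left to right.
So Ba has the lower energy released when a gaseous atom gains an electron (Ba < Bi).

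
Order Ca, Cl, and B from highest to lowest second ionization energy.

B, Cl, Ca

After 1 electron has been removed, what remains? Ca⁺ still has 1 valence electron; Cl⁺ still has 6 valence electrons; B⁺ still has 2 valence electrons.
All are still removing valence electrons, so compare the +1 ions as you would atoms: IE_2 generally rises across a period (higher Z_eff) and falls down a group (larger shell), subject to the usual subshell exceptions.
Valence configurations: Ca⁺ [Ar]4s¹, Cl⁺ [Ne]3s²3p⁴, B⁺ [He]2s².
The numbers (kJ/mol): Ca 1145, Cl 2298, B 2427.
Putting it together, IE_2: Ca < Cl < B.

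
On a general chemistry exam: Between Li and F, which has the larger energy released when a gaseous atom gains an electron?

Li is in period 2, group 1; F is in period 2, group 17.
Adding an electron releases more energy for atoms nearer the top right (short of the noble gases).
All lie in period 2, so electron affinity increases left to right.
So F has the larger energy released when a gaseous atom gains an electron (F > Li).

F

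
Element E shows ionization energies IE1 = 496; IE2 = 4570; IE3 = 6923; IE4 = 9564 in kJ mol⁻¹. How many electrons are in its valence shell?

1

Look for the largest jump between consecutive ionization energies: IE2/IE1 ≈ 9.2, far larger than any earlier ratio.
That jump marks the point where a core electron is being removed. So the atom has 1 valence electron.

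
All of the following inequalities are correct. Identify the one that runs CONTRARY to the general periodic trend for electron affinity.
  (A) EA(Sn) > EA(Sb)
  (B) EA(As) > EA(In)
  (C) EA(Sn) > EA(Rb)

(A)

The general trend: electron affinity increases across a period and decreases down a group.
(A) Sn (period 5, group 14) vs Sb (period 5, group 15): the stated order contradicts the simple trend.
(B) As (period 4, group 15) vs In (period 5, group 13): the stated order agrees with the simple trend.
(C) Sn (period 5, group 14) vs Rb (period 5, group 1): the stated order agrees with the simple trend.
The exception is (A): adding an electron to Sb's half-filled 5p³ is unfavourable, so Sn has the more exothermic EA.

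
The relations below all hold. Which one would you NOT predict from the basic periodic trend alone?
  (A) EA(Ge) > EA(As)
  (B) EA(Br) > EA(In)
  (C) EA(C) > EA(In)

(A)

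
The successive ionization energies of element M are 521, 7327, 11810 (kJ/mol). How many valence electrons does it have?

1

Look for the largest jump between consecutive ionization energies: IE2/IE1 ≈ 14.1, far larger than any earlier ratio.
That jump marks the point where a core electron is being removed. So the atom has 1 valence electron.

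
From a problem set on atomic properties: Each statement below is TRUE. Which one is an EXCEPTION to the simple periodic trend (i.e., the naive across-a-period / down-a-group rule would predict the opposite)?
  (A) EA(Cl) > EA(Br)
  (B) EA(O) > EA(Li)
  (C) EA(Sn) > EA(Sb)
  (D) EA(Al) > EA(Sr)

The general trend: electron affinity increases across a period and decreases down a group.
(A) Cl (period 3, group 17) vs Br (period 4, group 17): the stated order agrees with the simple trend.
(B) O (period 2, group 16) vs Li (period 2, group 1): the stated order agrees with the simple trend.
(C) Sn (period 5, group 14) vs Sb (period 5, group 15): the stated order contradicts the simple trend.
(D) Al (period 3, group 13) vs Sr (period 5, group 2): the stated order agrees with the simple trend.
The exception is (C): adding an electron to Sb's half-filled 5p³ is unfavourable, so Sn has the more exothermic EA.

(C)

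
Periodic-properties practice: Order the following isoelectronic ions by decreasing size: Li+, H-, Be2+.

All of these have 2 electrons, so size is governed by nuclear charge alone: the more protons, the stronger the pull on the same electron cloud, and the smaller the ion.
Nuclear charges: Be2+ (Z=4), Li+ (Z=3), H- (Z=1).
Largest to smallest: H- > Li+ > Be2+.

H-, Li+, Be2+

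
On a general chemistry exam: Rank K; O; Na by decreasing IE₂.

Na, O, K

IE_2 is the cost of taking one more electron from the +1 cation: K⁺ is the bare [Ar] core; O⁺ still has 5 valence electrons; Na⁺ is the bare [Ne] core.
Usually core removal costs more than valence removal, but here the competition is close: a tightly held n=2 valence electron can cost more to remove than an n=3 core electron, so the actual values have to decide it.
The numbers (kJ/mol): K 3052, O 3388, Na 4562.
So the second ionization energies run K < O < Na.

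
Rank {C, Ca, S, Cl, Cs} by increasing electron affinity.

Ca < Cs < C < S < Cl

C is in period 2, group 14; S is in period 3, group 16; Cl is in period 3, group 17; Ca is in period 4, group 2; Cs is in period 6, group 1.
Adding an electron releases more energy for atoms nearer the top right (short of the noble gases).
Neither a single period nor a single group — weigh both effects.
Cs > Ca: this pair runs against the simple trend — see the exception note.
C > Cs: both effects reinforce here, so C is clearly the higher of the two.
S > C: period and group pull opposite ways; the across-period shift dominates (200 vs 122 kJ/mol).
Cl > S: both are in period 3; the period trend gives Cl the larger value.
Note the exception: Cs has a higher electron affinity than Ca, contrary to the simple trend — adding an electron to Ca (ns²) has to open a new, higher-energy np subshell, which is unfavourable.
For reference (kJ/mol): C 122, S 200, Cl 349, Ca 2, Cs 46.
So from lowest to highest: Ca < Cs < C < S < Cl.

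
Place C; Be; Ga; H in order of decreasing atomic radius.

Ga > Be > C > H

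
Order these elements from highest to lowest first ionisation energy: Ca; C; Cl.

Across a period the outer electron is held more tightly (higher IE₁); down a group it sits in a higher shell, more shielded, and comes off more easily.
Neither a single period nor a single group — weigh both effects.
C > Ca: both effects reinforce here, so C is clearly the higher of the two.
Cl > C: period and group pull opposite ways; the across-period shift dominates (1251 vs 1086 kJ/mol).
For reference (kJ/mol): C 1086, Cl 1251, Ca 590.
So from highest to lowest: Cl > C > Ca.

Cl > C > Ca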